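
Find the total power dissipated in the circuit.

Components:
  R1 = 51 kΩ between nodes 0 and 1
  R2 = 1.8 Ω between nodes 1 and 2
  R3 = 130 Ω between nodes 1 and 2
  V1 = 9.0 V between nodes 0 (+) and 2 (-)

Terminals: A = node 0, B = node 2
Nodal analysis, taking node 2 as the 0 V reference.
Source V1 fixes V_0 = 9 V.
KCL at each unknown node (sum of currents leaving = 0; resistances in Ω):
  Node 1: (V_1 - 9)/51000 + (V_1 - 0)/1.8 + (V_1 - 0)/130 = 0
Collecting terms: 0.5633 × V_1 = 0.0001765  =>  V_1 = 0.0003133 V
Power in each resistor, P = (ΔV)²/R:
  P_R1 = (9 - 0.0003133)²/51000 = 0.001588 W
  P_R2 = (0.0003133 - 0)²/1.8 = 0.00000005453 W
  P_R3 = (0.0003133 - 0)²/130 = 0.000000000755 W
P_total = P_R1 + P_R2 + P_R3 = 0.001588 W

Final answer: 0.001588 W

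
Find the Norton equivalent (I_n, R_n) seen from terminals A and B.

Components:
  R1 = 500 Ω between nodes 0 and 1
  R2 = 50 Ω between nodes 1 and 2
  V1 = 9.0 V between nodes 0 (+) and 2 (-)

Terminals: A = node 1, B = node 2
Find the Thévenin equivalent first; then I_n = V_th/R_th and R_n = R_th.
Step 1 — V_th is the open-circuit voltage V_A - V_B (nothing connected across the terminals).
Nodal analysis, taking node 2 as the 0 V reference.
Source V1 fixes V_0 = 9 V.
KCL at each unknown node (sum of currents leaving = 0; resistances in Ω):
  Node 1: (V_1 - 9)/500 + (V_1 - 0)/50 = 0
Collecting terms: 0.022 × V_1 = 0.018  =>  V_1 = 0.8182 V
V_th = V_1 - V_2 = 0.8182 - 0 = 0.8182 V
Step 2 — R_th: zero the source — replace V1 by a short circuit (node 2 merges into node 0) — and find the resistance seen between A (node 1) and B (node 0).
Reduce the network between node 1 (A) and node 0 (B) by series/parallel combination:
  Rp1 = R1 ‖ R2 (parallel, both between nodes 0 and 1) = 1/(1/500 + 1/50) = 45.45 Ω
R_th = 45.45 Ω
I_n = V_th/R_th = 0.8182/45.45 = 0.018 A, and R_n = R_th = 45.45 Ω

Final answer: I_n = 0.018 A, R_n = 45.45 Ω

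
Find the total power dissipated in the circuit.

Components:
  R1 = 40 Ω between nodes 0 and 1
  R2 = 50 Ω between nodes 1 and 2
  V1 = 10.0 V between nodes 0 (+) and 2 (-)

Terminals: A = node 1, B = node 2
Nodal analysis, taking node 2 as the 0 V reference.
Source V1 fixes V_0 = 10 V.
KCL at each unknown node (sum of currents leaving = 0; resistances in Ω):
  Node 1: (V_1 - 10)/40 + (V_1 - 0)/50 = 0
Collecting terms: 0.045 × V_1 = 0.25  =>  V_1 = 5.556 V
Power in each resistor, P = (ΔV)²/R:
  P_R1 = (10 - 5.556)²/40 = 0.4938 W
  P_R2 = (5.556 - 0)²/50 = 0.6173 W
P_total = P_R1 + P_R2 = 1.111 W

Final answer: 1.111 W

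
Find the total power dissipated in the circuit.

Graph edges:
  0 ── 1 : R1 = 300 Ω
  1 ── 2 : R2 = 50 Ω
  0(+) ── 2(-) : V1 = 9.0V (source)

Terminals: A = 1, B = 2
Nodal analysis, taking node 2 as the 0 V reference.
Source V1 fixes V_0 = 9 V.
KCL at each unknown node (sum of currents leaving = 0; resistances in Ω):
  Node 1: (V_1 - 9)/300 + (V_1 - 0)/50 = 0
Collecting terms: 0.02333 × V_1 = 0.03  =>  V_1 = 1.286 V
Power in each resistor, P = (ΔV)²/R:
  P_R1 = (9 - 1.286)²/300 = 0.1984 W
  P_R2 = (1.286 - 0)²/50 = 0.03306 W
P_total = P_R1 + P_R2 = 0.2314 W

Final answer: 0.2314 W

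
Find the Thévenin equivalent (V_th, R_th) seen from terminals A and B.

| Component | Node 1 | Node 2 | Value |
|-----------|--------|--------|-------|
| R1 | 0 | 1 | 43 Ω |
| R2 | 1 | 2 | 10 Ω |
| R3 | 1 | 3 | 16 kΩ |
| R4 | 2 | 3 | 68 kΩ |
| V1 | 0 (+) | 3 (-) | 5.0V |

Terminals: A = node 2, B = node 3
Step 1 — V_th is the open-circuit voltage V_A - V_B (nothing connected across the terminals).
Nodal analysis, taking node 3 as the 0 V reference.
Source V1 fixes V_0 = 5 V.
KCL at each unknown node (sum of currents leaving = 0; resistances in Ω):
  Node 1: (V_1 - 5)/43 + (V_1 - V_2)/10 + (V_1 - 0)/16000 = 0
  Node 2: (V_2 - V_1)/10 + (V_2 - 0)/68000 = 0
Collecting terms (coefficients in siemens):
  0.1233·V_1 - 0.1·V_2 = 0.1163
  0.1·V_2 - 0.1·V_1 = 0
Determinant D = (0.1233)(0.1) - (-0.1)(-0.1) = 0.002334
V_1 = [(0.1163)(0.1) - (-0.1)(0)]/D = 4.983 V
V_2 = [(0.1233)(0) - (0.1163)(-0.1)]/D = 4.983 V
V_th = V_2 - V_3 = 4.983 - 0 = 4.983 V
Step 2 — R_th: zero the source — replace V1 by a short circuit (node 3 merges into node 0) — and find the resistance seen between A (node 2) and B (node 0).
Reduce the network between node 2 (A) and node 0 (B) by series/parallel combination:
  Rp1 = R1 ‖ R3 (parallel, both between nodes 0 and 1) = 1/(1/43 + 1/16000) = 42.88 Ω
  Rs1 = R2 + Rp1 (series, joined only at node 1) = 10 + 42.88 = 52.88 Ω
  Rp2 = R4 ‖ Rs1 (parallel, both between nodes 0 and 2) = 1/(1/68000 + 1/52.88) = 52.84 Ω
R_th = 52.84 Ω

Final answer: V_th = 4.983 V, R_th = 52.84 Ω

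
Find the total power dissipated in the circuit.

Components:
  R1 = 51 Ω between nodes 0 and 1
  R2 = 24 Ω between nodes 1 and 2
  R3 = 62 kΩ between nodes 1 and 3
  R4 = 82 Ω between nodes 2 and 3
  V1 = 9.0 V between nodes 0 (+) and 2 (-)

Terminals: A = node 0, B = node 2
Nodal analysis, taking node 2 as the 0 V reference.
Source V1 fixes V_0 = 9 V.
KCL at each unknown node (sum of currents leaving = 0; resistances in Ω):
  Node 1: (V_1 - 9)/51 + (V_1 - 0)/24 + (V_1 - V_3)/62000 = 0
  Node 3: (V_3 - V_1)/62000 + (V_3 - 0)/82 = 0
Collecting terms (coefficients in siemens):
  0.06129·V_1 - 0.00001613·V_3 = 0.1765
  0.01221·V_3 - 0.00001613·V_1 = 0
Determinant D = (0.06129)(0.01221) - (-0.00001613)(-0.00001613) = 0.0007484
V_1 = [(0.1765)(0.01221) - (-0.00001613)(0)]/D = 2.879 V
V_3 = [(0.06129)(0) - (0.1765)(-0.00001613)]/D = 0.003803 V
Power in each resistor, P = (ΔV)²/R:
  P_R1 = (9 - 2.879)²/51 = 0.7346 W
  P_R2 = (2.879 - 0)²/24 = 0.3454 W
  P_R3 = (2.879 - 0.003803)²/62000 = 0.0001334 W
  P_R4 = (0 - 0.003803)²/82 = 0.0000001764 W
P_total = P_R1 + P_R2 + P_R3 + P_R4 = 1.08 W

Final answer: 1.08 W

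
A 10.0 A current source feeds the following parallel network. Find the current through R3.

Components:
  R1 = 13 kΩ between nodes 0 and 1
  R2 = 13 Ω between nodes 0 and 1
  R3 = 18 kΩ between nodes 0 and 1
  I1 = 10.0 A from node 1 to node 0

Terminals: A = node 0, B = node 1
All resistors sit directly between nodes 0 and 1, so they are in parallel and share one voltage V; the full source current 10 A splits among them.
1/R_par = 1/13000 + 1/13 + 1/18000 = 0.07706 S  =>  R_par = 12.98 Ω
V = I × R_par = 10 × 12.98 = 129.8 V
I_R3 = V/R3 = 129.8/18000 = 0.00721 A

Final answer: 0.00721 A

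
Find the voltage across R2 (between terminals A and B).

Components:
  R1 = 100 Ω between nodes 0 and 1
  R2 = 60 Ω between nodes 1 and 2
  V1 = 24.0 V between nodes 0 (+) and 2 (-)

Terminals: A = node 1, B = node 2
R1 and R2 are in series across V1 (node 0 → node 1 → node 2), and the output A–B is taken across R2, so this is a voltage divider.
Series current: I = V1/(R1 + R2) = 24/(100 + 60) = 24/160 = 0.15 A
V_R2 = I × R2 = V1 × R2/(R1 + R2) = 24 × 60/160 = 9 V

Final answer: 9 V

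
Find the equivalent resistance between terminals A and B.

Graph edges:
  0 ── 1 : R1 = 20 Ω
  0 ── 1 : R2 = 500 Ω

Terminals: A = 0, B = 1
Reduce the network between node 0 (A) and node 1 (B) by series/parallel combination:
  Rp1 = R1 ‖ R2 (parallel, both between nodes 0 and 1) = 1/(1/20 + 1/500) = 19.23 Ω
R_eq = 19.23 Ω

Final answer: 19.23 Ω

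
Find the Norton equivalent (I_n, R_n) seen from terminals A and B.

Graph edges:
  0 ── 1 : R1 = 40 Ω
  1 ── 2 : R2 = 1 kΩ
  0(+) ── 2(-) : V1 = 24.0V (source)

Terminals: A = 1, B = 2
Find the Thévenin equivalent first; then I_n = V_th/R_th and R_n = R_th.
Step 1 — V_th is the open-circuit voltage V_A - V_B (nothing connected across the terminals).
Nodal analysis, taking node 2 as the 0 V reference.
Source V1 fixes V_0 = 24 V.
KCL at each unknown node (sum of currents leaving = 0; resistances in Ω):
  Node 1: (V_1 - 24)/40 + (V_1 - 0)/1000 = 0
Collecting terms: 0.026 × V_1 = 0.6  =>  V_1 = 23.08 V
V_th = V_1 - V_2 = 23.08 - 0 = 23.08 V
Step 2 — R_th: zero the source — replace V1 by a short circuit (node 2 merges into node 0) — and find the resistance seen between A (node 1) and B (node 0).
Reduce the network between node 1 (A) and node 0 (B) by series/parallel combination:
  Rp1 = R1 ‖ R2 (parallel, both between nodes 0 and 1) = 1/(1/40 + 1/1000) = 38.46 Ω
R_th = 38.46 Ω
I_n = V_th/R_th = 23.08/38.46 = 0.6 A, and R_n = R_th = 38.46 Ω

Final answer: I_n = 0.6 A, R_n = 38.46 Ω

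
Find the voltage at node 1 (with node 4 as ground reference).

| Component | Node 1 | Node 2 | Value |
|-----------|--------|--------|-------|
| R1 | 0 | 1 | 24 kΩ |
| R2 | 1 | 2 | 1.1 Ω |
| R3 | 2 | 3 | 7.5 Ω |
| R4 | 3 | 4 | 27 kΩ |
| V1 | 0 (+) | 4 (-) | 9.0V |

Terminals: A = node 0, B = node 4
Nodal analysis, taking node 4 as the 0 V reference.
Source V1 fixes V_0 = 9 V.
KCL at each unknown node (sum of currents leaving = 0; resistances in Ω):
  Node 1: (V_1 - 9)/24000 + (V_1 - V_2)/1.1 = 0
  Node 2: (V_2 - V_1)/1.1 + (V_2 - V_3)/7.5 = 0
  Node 3: (V_3 - V_2)/7.5 + (V_3 - 0)/27000 = 0
Collecting terms (coefficients in siemens):
  0.9091·V_1 - 0.9091·V_2 = 0.000375
  1.042·V_2 - 0.9091·V_1 - 0.1333·V_3 = 0
  0.1334·V_3 - 0.1333·V_2 = 0
Solving these 3 simultaneous equations (Gaussian elimination) gives:
  V_1 = 4.765 V, V_2 = 4.765 V, V_3 = 4.764 V
The requested potential is V_1 = 4.765 V.

Final answer: V_1 = 4.765 V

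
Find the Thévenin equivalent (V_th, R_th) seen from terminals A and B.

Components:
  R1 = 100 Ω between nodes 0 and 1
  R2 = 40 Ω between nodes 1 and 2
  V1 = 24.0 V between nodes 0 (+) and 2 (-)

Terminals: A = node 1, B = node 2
Step 1 — V_th is the open-circuit voltage V_A - V_B (nothing connected across the terminals).
Nodal analysis, taking node 2 as the 0 V reference.
Source V1 fixes V_0 = 24 V.
KCL at each unknown node (sum of currents leaving = 0; resistances in Ω):
  Node 1: (V_1 - 24)/100 + (V_1 - 0)/40 = 0
Collecting terms: 0.035 × V_1 = 0.24  =>  V_1 = 6.857 V
V_th = V_1 - V_2 = 6.857 - 0 = 6.857 V
Step 2 — R_th: zero the source — replace V1 by a short circuit (node 2 merges into node 0) — and find the resistance seen between A (node 1) and B (node 0).
Reduce the network between node 1 (A) and node 0 (B) by series/parallel combination:
  Rp1 = R1 ‖ R2 (parallel, both between nodes 0 and 1) = 1/(1/100 + 1/40) = 28.57 Ω
R_th = 28.57 Ω

Final answer: V_th = 6.857 V, R_th = 28.57 Ω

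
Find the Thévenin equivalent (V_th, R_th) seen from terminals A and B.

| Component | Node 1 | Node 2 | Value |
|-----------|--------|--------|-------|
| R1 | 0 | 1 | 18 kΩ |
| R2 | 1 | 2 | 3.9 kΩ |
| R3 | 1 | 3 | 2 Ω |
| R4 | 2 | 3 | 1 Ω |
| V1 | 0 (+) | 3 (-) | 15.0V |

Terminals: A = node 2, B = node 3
Step 1 — V_th is the open-circuit voltage V_A - V_B (nothing connected across the terminals).
Nodal analysis, taking node 3 as the 0 V reference.
Source V1 fixes V_0 = 15 V.
KCL at each unknown node (sum of currents leaving = 0; resistances in Ω):
  Node 1: (V_1 - 15)/18000 + (V_1 - V_2)/3900 + (V_1 - 0)/2 = 0
  Node 2: (V_2 - V_1)/3900 + (V_2 - 0)/1 = 0
Collecting terms (coefficients in siemens):
  0.5003·V_1 - 0.0002564·V_2 = 0.0008333
  1·V_2 - 0.0002564·V_1 = 0
Determinant D = (0.5003)(1) - (-0.0002564)(-0.0002564) = 0.5004
V_1 = [(0.0008333)(1) - (-0.0002564)(0)]/D = 0.001666 V
V_2 = [(0.5003)(0) - (0.0008333)(-0.0002564)]/D = 0.000000427 V
V_th = V_2 - V_3 = 0.000000427 - 0 = 0.000000427 V
Step 2 — R_th: zero the source — replace V1 by a short circuit (node 3 merges into node 0) — and find the resistance seen between A (node 2) and B (node 0).
Reduce the network between node 2 (A) and node 0 (B) by series/parallel combination:
  Rp1 = R1 ‖ R3 (parallel, both between nodes 0 and 1) = 1/(1/18000 + 1/2) = 2 Ω
  Rs1 = R2 + Rp1 (series, joined only at node 1) = 3900 + 2 = 3902 Ω
  Rp2 = R4 ‖ Rs1 (parallel, both between nodes 0 and 2) = 1/(1/1 + 1/3902) = 0.9997 Ω
R_th = 0.9997 Ω

Final answer: V_th = 4.27e-07 V, R_th = 0.9997 Ω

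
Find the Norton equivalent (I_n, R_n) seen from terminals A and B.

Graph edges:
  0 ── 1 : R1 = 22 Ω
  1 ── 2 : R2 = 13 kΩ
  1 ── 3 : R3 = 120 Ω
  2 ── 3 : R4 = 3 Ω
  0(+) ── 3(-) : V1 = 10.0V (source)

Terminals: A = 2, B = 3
Find the Thévenin equivalent first; then I_n = V_th/R_th and R_n = R_th.
Step 1 — V_th is the open-circuit voltage V_A - V_B (nothing connected across the terminals).
Nodal analysis, taking node 3 as the 0 V reference.
Source V1 fixes V_0 = 10 V.
KCL at each unknown node (sum of currents leaving = 0; resistances in Ω):
  Node 1: (V_1 - 10)/22 + (V_1 - V_2)/13000 + (V_1 - 0)/120 = 0
  Node 2: (V_2 - V_1)/13000 + (V_2 - 0)/3 = 0
Collecting terms (coefficients in siemens):
  0.05386·V_1 - 0.00007692·V_2 = 0.4545
  0.3334·V_2 - 0.00007692·V_1 = 0
Determinant D = (0.05386)(0.3334) - (-0.00007692)(-0.00007692) = 0.01796
V_1 = [(0.4545)(0.3334) - (-0.00007692)(0)]/D = 8.439 V
V_2 = [(0.05386)(0) - (0.4545)(-0.00007692)]/D = 0.001947 V
V_th = V_2 - V_3 = 0.001947 - 0 = 0.001947 V
Step 2 — R_th: zero the source — replace V1 by a short circuit (node 3 merges into node 0) — and find the resistance seen between A (node 2) and B (node 0).
Reduce the network between node 2 (A) and node 0 (B) by series/parallel combination:
  Rp1 = R1 ‖ R3 (parallel, both between nodes 0 and 1) = 1/(1/22 + 1/120) = 18.59 Ω
  Rs1 = R2 + Rp1 (series, joined only at node 1) = 13000 + 18.59 = 13020 Ω
  Rp2 = R4 ‖ Rs1 (parallel, both between nodes 0 and 2) = 1/(1/3 + 1/13020) = 2.999 Ω
R_th = 2.999 Ω
I_n = V_th/R_th = 0.001947/2.999 = 0.0006491 A, and R_n = R_th = 2.999 Ω

Final answer: I_n = 0.0006491 A, R_n = 2.999 Ω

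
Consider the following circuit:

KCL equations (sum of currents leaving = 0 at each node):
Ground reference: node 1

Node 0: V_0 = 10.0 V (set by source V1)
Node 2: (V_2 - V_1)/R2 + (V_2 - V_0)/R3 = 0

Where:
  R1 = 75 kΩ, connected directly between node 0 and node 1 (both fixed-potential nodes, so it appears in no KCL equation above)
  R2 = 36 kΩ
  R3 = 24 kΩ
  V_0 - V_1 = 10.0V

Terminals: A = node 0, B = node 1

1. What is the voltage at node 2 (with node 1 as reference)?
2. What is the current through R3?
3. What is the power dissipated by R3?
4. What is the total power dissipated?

Nodal analysis, taking node 1 as the 0 V reference.
Source V1 fixes V_0 = 10 V.
KCL at each unknown node (sum of currents leaving = 0; resistances in Ω):
  Node 2: (V_2 - 0)/36000 + (V_2 - 10)/24000 = 0
Collecting terms: 0.00006944 × V_2 = 0.0004167  =>  V_2 = 6 V
Part 1:
  Read off the nodal solution: V_2 = 6 V
Part 2:
  I_R3 = (V_0 - V_2)/R3 = (10 - 6)/24000 = 0.0001667 A
  Magnitude: I_R3 = 0.0001667 A
Part 3:
  I_R3 = (V_0 - V_2)/R3 = (10 - 6)/24000 = 0.0001667 A
  P_R3 = I_R3² × R3 = (0.0001667)² × 24000 = 0.0006667 W
Part 4:
  Power in each resistor, P = (ΔV)²/R:
    P_R1 = (10 - 0)²/75000 = 0.001333 W
    P_R2 = (0 - 6)²/36000 = 0.001 W
    P_R3 = (10 - 6)²/24000 = 0.0006667 W
  P_total = P_R1 + P_R2 + P_R3 = 0.003 W

Final answers:
1. V_2 = 6 V
2. I_R3 = 0.0001667 A
3. P_R3 = 0.0006667 W
4. P_total = 0.003 W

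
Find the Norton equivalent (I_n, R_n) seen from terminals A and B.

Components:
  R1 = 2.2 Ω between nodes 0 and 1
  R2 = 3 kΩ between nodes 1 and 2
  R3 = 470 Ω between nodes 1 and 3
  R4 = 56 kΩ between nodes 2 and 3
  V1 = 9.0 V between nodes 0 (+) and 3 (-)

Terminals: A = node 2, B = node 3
Find the Thévenin equivalent first; then I_n = V_th/R_th and R_n = R_th.
Step 1 — V_th is the open-circuit voltage V_A - V_B (nothing connected across the terminals).
Nodal analysis, taking node 3 as the 0 V reference.
Source V1 fixes V_0 = 9 V.
KCL at each unknown node (sum of currents leaving = 0; resistances in Ω):
  Node 1: (V_1 - 9)/2.2 + (V_1 - V_2)/3000 + (V_1 - 0)/470 = 0
  Node 2: (V_2 - V_1)/3000 + (V_2 - 0)/56000 = 0
Collecting terms (coefficients in siemens):
  0.457·V_1 - 0.0003333·V_2 = 4.091
  0.0003512·V_2 - 0.0003333·V_1 = 0
Determinant D = (0.457)(0.0003512) - (-0.0003333)(-0.0003333) = 0.0001604
V_1 = [(4.091)(0.0003512) - (-0.0003333)(0)]/D = 8.958 V
V_2 = [(0.457)(0) - (4.091)(-0.0003333)]/D = 8.502 V
V_th = V_2 - V_3 = 8.502 - 0 = 8.502 V
Step 2 — R_th: zero the source — replace V1 by a short circuit (node 3 merges into node 0) — and find the resistance seen between A (node 2) and B (node 0).
Reduce the network between node 2 (A) and node 0 (B) by series/parallel combination:
  Rp1 = R1 ‖ R3 (parallel, both between nodes 0 and 1) = 1/(1/2.2 + 1/470) = 2.19 Ω
  Rs1 = R2 + Rp1 (series, joined only at node 1) = 3000 + 2.19 = 3002 Ω
  Rp2 = R4 ‖ Rs1 (parallel, both between nodes 0 and 2) = 1/(1/56000 + 1/3002) = 2849 Ω
R_th = 2.849 kΩ
I_n = V_th/R_th = 8.502/2849 = 0.002984 A, and R_n = R_th = 2.849 kΩ

Final answer: I_n = 0.002984 A, R_n = 2.849 kΩ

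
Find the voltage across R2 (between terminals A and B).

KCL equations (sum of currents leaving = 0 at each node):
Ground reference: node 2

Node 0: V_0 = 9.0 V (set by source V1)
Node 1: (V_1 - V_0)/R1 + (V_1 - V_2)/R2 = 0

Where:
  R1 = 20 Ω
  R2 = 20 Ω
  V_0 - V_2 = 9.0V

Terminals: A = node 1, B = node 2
R1 and R2 are in series across V1 (node 0 → node 1 → node 2), and the output A–B is taken across R2, so this is a voltage divider.
Series current: I = V1/(R1 + R2) = 9/(20 + 20) = 9/40 = 0.225 A
V_R2 = I × R2 = V1 × R2/(R1 + R2) = 9 × 20/40 = 4.5 V

Final answer: 4.5 V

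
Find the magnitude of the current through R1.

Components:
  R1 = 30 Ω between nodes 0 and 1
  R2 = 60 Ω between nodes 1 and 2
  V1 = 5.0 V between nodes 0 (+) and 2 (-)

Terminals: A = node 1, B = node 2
Nodal analysis, taking node 2 as the 0 V reference.
Source V1 fixes V_0 = 5 V.
KCL at each unknown node (sum of currents leaving = 0; resistances in Ω):
  Node 1: (V_1 - 5)/30 + (V_1 - 0)/60 = 0
Collecting terms: 0.05 × V_1 = 0.1667  =>  V_1 = 3.333 V
I_R1 = (V_0 - V_1)/R1 = (5 - 3.333)/30 = 0.05556 A
|I_R1| = 0.05556 A

Final answer: |I_R1| = 0.05556 A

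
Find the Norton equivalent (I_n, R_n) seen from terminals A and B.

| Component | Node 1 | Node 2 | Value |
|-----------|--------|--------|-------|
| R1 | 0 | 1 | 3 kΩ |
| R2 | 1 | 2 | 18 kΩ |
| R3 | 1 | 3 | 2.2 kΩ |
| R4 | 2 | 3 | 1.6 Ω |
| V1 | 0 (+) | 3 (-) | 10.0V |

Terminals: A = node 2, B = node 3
Find the Thévenin equivalent first; then I_n = V_th/R_th and R_n = R_th.
Step 1 — V_th is the open-circuit voltage V_A - V_B (nothing connected across the terminals).
Nodal analysis, taking node 3 as the 0 V reference.
Source V1 fixes V_0 = 10 V.
KCL at each unknown node (sum of currents leaving = 0; resistances in Ω):
  Node 1: (V_1 - 10)/3000 + (V_1 - V_2)/18000 + (V_1 - 0)/2200 = 0
  Node 2: (V_2 - V_1)/18000 + (V_2 - 0)/1.6 = 0
Collecting terms (coefficients in siemens):
  0.0008434·V_1 - 0.00005556·V_2 = 0.003333
  0.6251·V_2 - 0.00005556·V_1 = 0
Determinant D = (0.0008434)(0.6251) - (-0.00005556)(-0.00005556) = 0.0005272
V_1 = [(0.003333)(0.6251) - (-0.00005556)(0)]/D = 3.952 V
V_2 = [(0.0008434)(0) - (0.003333)(-0.00005556)]/D = 0.0003513 V
V_th = V_2 - V_3 = 0.0003513 - 0 = 0.0003513 V
Step 2 — R_th: zero the source — replace V1 by a short circuit (node 3 merges into node 0) — and find the resistance seen between A (node 2) and B (node 0).
Reduce the network between node 2 (A) and node 0 (B) by series/parallel combination:
  Rp1 = R1 ‖ R3 (parallel, both between nodes 0 and 1) = 1/(1/3000 + 1/2200) = 1269 Ω
  Rs1 = R2 + Rp1 (series, joined only at node 1) = 18000 + 1269 = 19270 Ω
  Rp2 = R4 ‖ Rs1 (parallel, both between nodes 0 and 2) = 1/(1/1.6 + 1/19270) = 1.6 Ω
R_th = 1.6 Ω
I_n = V_th/R_th = 0.0003513/1.6 = 0.0002196 A, and R_n = R_th = 1.6 Ω

Final answer: I_n = 0.0002196 A, R_n = 1.6 Ω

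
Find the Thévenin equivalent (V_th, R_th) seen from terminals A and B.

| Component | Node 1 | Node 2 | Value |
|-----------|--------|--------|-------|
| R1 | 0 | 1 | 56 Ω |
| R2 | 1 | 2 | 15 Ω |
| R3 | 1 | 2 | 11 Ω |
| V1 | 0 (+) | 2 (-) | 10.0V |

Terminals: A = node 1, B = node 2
Step 1 — V_th is the open-circuit voltage V_A - V_B (nothing connected across the terminals).
Nodal analysis, taking node 2 as the 0 V reference.
Source V1 fixes V_0 = 10 V.
KCL at each unknown node (sum of currents leaving = 0; resistances in Ω):
  Node 1: (V_1 - 10)/56 + (V_1 - 0)/15 + (V_1 - 0)/11 = 0
Collecting terms: 0.1754 × V_1 = 0.1786  =>  V_1 = 1.018 V
V_th = V_1 - V_2 = 1.018 - 0 = 1.018 V
Step 2 — R_th: zero the source — replace V1 by a short circuit (node 2 merges into node 0) — and find the resistance seen between A (node 1) and B (node 0).
Reduce the network between node 1 (A) and node 0 (B) by series/parallel combination:
  Rp1 = R1 ‖ R2 ‖ R3 (parallel, all between nodes 0 and 1) = 1/(1/56 + 1/15 + 1/11) = 5.7 Ω
R_th = 5.7 Ω

Final answer: V_th = 1.018 V, R_th = 5.7 Ω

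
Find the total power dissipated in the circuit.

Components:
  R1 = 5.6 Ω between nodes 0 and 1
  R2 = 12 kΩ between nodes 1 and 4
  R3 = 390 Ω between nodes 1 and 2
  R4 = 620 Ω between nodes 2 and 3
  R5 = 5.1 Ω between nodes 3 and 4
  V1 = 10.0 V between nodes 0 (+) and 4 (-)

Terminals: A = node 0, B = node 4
Nodal analysis, taking node 4 as the 0 V reference.
Source V1 fixes V_0 = 10 V.
KCL at each unknown node (sum of currents leaving = 0; resistances in Ω):
  Node 1: (V_1 - 10)/5.6 + (V_1 - 0)/12000 + (V_1 - V_2)/390 = 0
  Node 2: (V_2 - V_1)/390 + (V_2 - V_3)/620 = 0
  Node 3: (V_3 - V_2)/620 + (V_3 - 0)/5.1 = 0
Collecting terms (coefficients in siemens):
  0.1812·V_1 - 0.002564·V_2 = 1.786
  0.004177·V_2 - 0.002564·V_1 - 0.001613·V_3 = 0
  0.1977·V_3 - 0.001613·V_2 = 0
Solving these 3 simultaneous equations (Gaussian elimination) gives:
  V_1 = 9.941 V, V_2 = 6.121 V, V_3 = 0.04994 V
Power in each resistor, P = (ΔV)²/R:
  P_R1 = (10 - 9.941)²/5.6 = 0.0006317 W
  P_R2 = (9.941 - 0)²/12000 = 0.008234 W
  P_R3 = (9.941 - 6.121)²/390 = 0.0374 W
  P_R4 = (6.121 - 0.04994)²/620 = 0.05946 W
  P_R5 = (0.04994 - 0)²/5.1 = 0.0004891 W
P_total = P_R1 + P_R2 + P_R3 + P_R4 + P_R5 = 0.1062 W

Final answer: 0.1062 W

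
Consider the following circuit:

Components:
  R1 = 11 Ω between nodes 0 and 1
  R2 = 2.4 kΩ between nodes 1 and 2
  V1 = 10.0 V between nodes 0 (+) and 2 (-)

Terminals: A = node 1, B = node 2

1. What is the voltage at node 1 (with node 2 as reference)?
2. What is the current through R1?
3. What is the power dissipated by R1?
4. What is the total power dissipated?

Nodal analysis, taking node 2 as the 0 V reference.
Source V1 fixes V_0 = 10 V.
KCL at each unknown node (sum of currents leaving = 0; resistances in Ω):
  Node 1: (V_1 - 10)/11 + (V_1 - 0)/2400 = 0
Collecting terms: 0.09133 × V_1 = 0.9091  =>  V_1 = 9.954 V
Part 1:
  Read off the nodal solution: V_1 = 9.954 V
Part 2:
  I_R1 = (V_0 - V_1)/R1 = (10 - 9.954)/11 = 0.004148 A
  Magnitude: I_R1 = 0.004148 A
Part 3:
  I_R1 = (V_0 - V_1)/R1 = (10 - 9.954)/11 = 0.004148 A
  P_R1 = I_R1² × R1 = (0.004148)² × 11 = 0.0001892 W
Part 4:
  Power in each resistor, P = (ΔV)²/R:
    P_R1 = (10 - 9.954)²/11 = 0.0001892 W
    P_R2 = (9.954 - 0)²/2400 = 0.04129 W
  P_total = P_R1 + P_R2 = 0.04148 W

Final answers:
1. V_1 = 9.954 V
2. I_R1 = 0.004148 A
3. P_R1 = 0.0001892 W
4. P_total = 0.04148 W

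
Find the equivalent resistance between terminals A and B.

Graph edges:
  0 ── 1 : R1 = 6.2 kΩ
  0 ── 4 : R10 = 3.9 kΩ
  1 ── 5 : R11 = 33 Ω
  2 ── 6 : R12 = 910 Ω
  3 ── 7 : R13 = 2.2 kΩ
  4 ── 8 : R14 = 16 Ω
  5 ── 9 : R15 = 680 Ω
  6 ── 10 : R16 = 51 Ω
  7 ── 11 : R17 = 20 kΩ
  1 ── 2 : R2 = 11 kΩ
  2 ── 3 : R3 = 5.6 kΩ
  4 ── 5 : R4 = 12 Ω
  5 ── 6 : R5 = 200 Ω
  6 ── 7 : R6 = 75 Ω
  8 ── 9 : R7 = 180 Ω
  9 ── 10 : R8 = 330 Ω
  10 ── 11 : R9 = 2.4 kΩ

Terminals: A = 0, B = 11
The network is not a plain series/parallel combination. Inject a 1 A test current into terminal A (node 0) and return it from terminal B (node 11); then R_eq = V_A / (1 A).
Nodal analysis, taking node 11 as the 0 V reference.
Current source I_test pushes 1 A into node 0 and draws it out of node 11.
KCL at each unknown node (sum of currents leaving = 0; resistances in Ω):
  Node 0: (V_0 - V_1)/6200 + (V_0 - V_4)/3900 - 1 = 0
  Node 1: (V_1 - V_0)/6200 + (V_1 - V_2)/11000 + (V_1 - V_5)/33 = 0
  Node 2: (V_2 - V_1)/11000 + (V_2 - V_3)/5600 + (V_2 - V_6)/910 = 0
  Node 3: (V_3 - V_2)/5600 + (V_3 - V_7)/2200 = 0
  Node 4: (V_4 - V_0)/3900 + (V_4 - V_5)/12 + (V_4 - V_8)/16 = 0
  Node 5: (V_5 - V_1)/33 + (V_5 - V_4)/12 + (V_5 - V_6)/200 + (V_5 - V_9)/680 = 0
  Node 6: (V_6 - V_2)/910 + (V_6 - V_5)/200 + (V_6 - V_7)/75 + (V_6 - V_10)/51 = 0
  Node 7: (V_7 - V_3)/2200 + (V_7 - V_6)/75 + (V_7 - 0)/20000 = 0
  Node 8: (V_8 - V_4)/16 + (V_8 - V_9)/180 = 0
  Node 9: (V_9 - V_5)/680 + (V_9 - V_8)/180 + (V_9 - V_10)/330 = 0
  Node 10: (V_10 - V_6)/51 + (V_10 - V_9)/330 + (V_10 - 0)/2400 = 0
Collecting terms (coefficients in siemens):
  0.0004177·V_0 - 0.0001613·V_1 - 0.0002564·V_4 = 1
  0.03056·V_1 - 0.0001613·V_0 - 0.00009091·V_2 - 0.0303·V_5 = 0
  0.001368·V_2 - 0.00009091·V_1 - 0.0001786·V_3 - 0.001099·V_6 = 0
  0.0006331·V_3 - 0.0001786·V_2 - 0.0004545·V_7 = 0
  0.1461·V_4 - 0.0002564·V_0 - 0.08333·V_5 - 0.0625·V_8 = 0
  0.1201·V_5 - 0.0303·V_1 - 0.08333·V_4 - 0.005·V_6 - 0.001471·V_9 = 0
  0.03904·V_6 - 0.001099·V_2 - 0.005·V_5 - 0.01333·V_7 - 0.01961·V_10 = 0
  0.01384·V_7 - 0.0004545·V_3 - 0.01333·V_6 = 0
  0.06806·V_8 - 0.0625·V_4 - 0.005556·V_9 = 0
  0.01006·V_9 - 0.001471·V_5 - 0.005556·V_8 - 0.00303·V_10 = 0
  0.02305·V_10 - 0.01961·V_6 - 0.00303·V_9 = 0
Solving these 11 simultaneous equations (Gaussian elimination) gives:
  V_0 = 4701 V, V_1 = 2312 V, V_2 = 2178 V, V_3 = 2166 V
  V_4 = 2304 V, V_5 = 2299 V, V_6 = 2169 V, V_7 = 2161 V
  V_8 = 2299 V, V_9 = 2252 V, V_10 = 2141 V
R_eq = V_0 / 1 A = 4701 Ω = 4.701 kΩ

Final answer: 4.701 kΩ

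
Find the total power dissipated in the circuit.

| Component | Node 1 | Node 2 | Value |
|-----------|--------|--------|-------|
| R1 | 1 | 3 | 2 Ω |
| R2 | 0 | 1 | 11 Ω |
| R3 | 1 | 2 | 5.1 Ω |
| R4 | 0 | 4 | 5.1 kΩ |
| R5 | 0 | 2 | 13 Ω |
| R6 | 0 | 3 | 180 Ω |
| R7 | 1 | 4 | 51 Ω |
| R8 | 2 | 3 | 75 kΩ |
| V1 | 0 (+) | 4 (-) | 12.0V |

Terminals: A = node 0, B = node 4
Nodal analysis, taking node 4 as the 0 V reference.
Source V1 fixes V_0 = 12 V.
KCL at each unknown node (sum of currents leaving = 0; resistances in Ω):
  Node 1: (V_1 - V_3)/2 + (V_1 - 12)/11 + (V_1 - V_2)/5.1 + (V_1 - 0)/51 = 0
  Node 2: (V_2 - V_1)/5.1 + (V_2 - 12)/13 + (V_2 - V_3)/75000 = 0
  Node 3: (V_3 - V_1)/2 + (V_3 - 12)/180 + (V_3 - V_2)/75000 = 0
Collecting terms (coefficients in siemens):
  0.8066·V_1 - 0.1961·V_2 - 0.5·V_3 = 1.091
  0.273·V_2 - 0.1961·V_1 - 0.00001333·V_3 = 0.9231
  0.5056·V_3 - 0.5·V_1 - 0.00001333·V_2 = 0.06667
Solving these 3 simultaneous equations (Gaussian elimination) gives:
  V_1 = 10.63 V, V_2 = 11.01 V, V_3 = 10.64 V
Power in each resistor, P = (ΔV)²/R:
  P_R1 = (10.63 - 10.64)²/2 = 0.0001141 W
  P_R2 = (12 - 10.63)²/11 = 0.1716 W
  P_R3 = (10.63 - 11.01)²/5.1 = 0.02938 W
  P_R4 = (12 - 0)²/5100 = 0.02824 W
  P_R5 = (12 - 11.01)²/13 = 0.0749 W
  P_R6 = (12 - 10.64)²/180 = 0.01026 W
  P_R7 = (10.63 - 0)²/51 = 2.214 W
  P_R8 = (11.01 - 10.64)²/75000 = 0.000001845 W
P_total = P_R1 + P_R2 + P_R3 + P_R4 + P_R5 + P_R6 + P_R7 + P_R8 = 2.528 W

Final answer: 2.528 W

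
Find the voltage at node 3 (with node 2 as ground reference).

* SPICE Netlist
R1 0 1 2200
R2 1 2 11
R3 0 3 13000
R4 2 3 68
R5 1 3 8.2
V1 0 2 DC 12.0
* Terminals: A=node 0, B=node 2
Nodal analysis, taking node 2 as the 0 V reference.
Source V1 fixes V_0 = 12 V.
KCL at each unknown node (sum of currents leaving = 0; resistances in Ω):
  Node 1: (V_1 - 12)/2200 + (V_1 - 0)/11 + (V_1 - V_3)/8.2 = 0
  Node 3: (V_3 - 12)/13000 + (V_3 - 0)/68 + (V_3 - V_1)/8.2 = 0
Collecting terms (coefficients in siemens):
  0.2133·V_1 - 0.122·V_3 = 0.005455
  0.1367·V_3 - 0.122·V_1 = 0.0009231
Determinant D = (0.2133)(0.1367) - (-0.122)(-0.122) = 0.0143
V_1 = [(0.005455)(0.1367) - (-0.122)(0.0009231)]/D = 0.06005 V
V_3 = [(0.2133)(0.0009231) - (0.005455)(-0.122)]/D = 0.06031 V
The requested potential is V_3 = 0.06031 V.

Final answer: V_3 = 0.06031 V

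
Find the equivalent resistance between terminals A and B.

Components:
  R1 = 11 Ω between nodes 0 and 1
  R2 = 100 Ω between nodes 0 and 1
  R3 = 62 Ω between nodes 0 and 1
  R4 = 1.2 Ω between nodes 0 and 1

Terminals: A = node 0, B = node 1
Reduce the network between node 0 (A) and node 1 (B) by series/parallel combination:
  Rp1 = R1 ‖ R2 ‖ R3 ‖ R4 (parallel, all between nodes 0 and 1) = 1/(1/11 + 1/100 + 1/62 + 1/1.2) = 1.052 Ω
R_eq = 1.052 Ω

Final answer: 1.052 Ω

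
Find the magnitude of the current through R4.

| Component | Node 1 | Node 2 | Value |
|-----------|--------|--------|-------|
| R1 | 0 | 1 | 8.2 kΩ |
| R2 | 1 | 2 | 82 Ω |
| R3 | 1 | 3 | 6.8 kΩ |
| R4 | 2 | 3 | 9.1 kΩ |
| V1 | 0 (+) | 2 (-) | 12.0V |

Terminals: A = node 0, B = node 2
Nodal analysis, taking node 2 as the 0 V reference.
Source V1 fixes V_0 = 12 V.
KCL at each unknown node (sum of currents leaving = 0; resistances in Ω):
  Node 1: (V_1 - 12)/8200 + (V_1 - 0)/82 + (V_1 - V_3)/6800 = 0
  Node 3: (V_3 - V_1)/6800 + (V_3 - 0)/9100 = 0
Collecting terms (coefficients in siemens):
  0.01246·V_1 - 0.0001471·V_3 = 0.001463
  0.0002569·V_3 - 0.0001471·V_1 = 0
Determinant D = (0.01246)(0.0002569) - (-0.0001471)(-0.0001471) = 0.000003181
V_1 = [(0.001463)(0.0002569) - (-0.0001471)(0)]/D = 0.1182 V
V_3 = [(0.01246)(0) - (0.001463)(-0.0001471)]/D = 0.06765 V
I_R4 = (V_2 - V_3)/R4 = (0 - 0.06765)/9100 = -0.000007434 A
|I_R4| = 0.000007434 A

Final answer: |I_R4| = 7.434e-06 A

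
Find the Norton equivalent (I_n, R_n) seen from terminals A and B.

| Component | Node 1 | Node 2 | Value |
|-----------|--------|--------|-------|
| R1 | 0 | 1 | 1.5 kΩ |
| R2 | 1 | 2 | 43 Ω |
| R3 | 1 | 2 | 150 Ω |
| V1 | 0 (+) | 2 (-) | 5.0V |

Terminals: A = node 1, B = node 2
Find the Thévenin equivalent first; then I_n = V_th/R_th and R_n = R_th.
Step 1 — V_th is the open-circuit voltage V_A - V_B (nothing connected across the terminals).
Nodal analysis, taking node 2 as the 0 V reference.
Source V1 fixes V_0 = 5 V.
KCL at each unknown node (sum of currents leaving = 0; resistances in Ω):
  Node 1: (V_1 - 5)/1500 + (V_1 - 0)/43 + (V_1 - 0)/150 = 0
Collecting terms: 0.03059 × V_1 = 0.003333  =>  V_1 = 0.109 V
V_th = V_1 - V_2 = 0.109 - 0 = 0.109 V
Step 2 — R_th: zero the source — replace V1 by a short circuit (node 2 merges into node 0) — and find the resistance seen between A (node 1) and B (node 0).
Reduce the network between node 1 (A) and node 0 (B) by series/parallel combination:
  Rp1 = R1 ‖ R2 ‖ R3 (parallel, all between nodes 0 and 1) = 1/(1/1500 + 1/43 + 1/150) = 32.69 Ω
R_th = 32.69 Ω
I_n = V_th/R_th = 0.109/32.69 = 0.003333 A, and R_n = R_th = 32.69 Ω

Final answer: I_n = 0.003333 A, R_n = 32.69 Ω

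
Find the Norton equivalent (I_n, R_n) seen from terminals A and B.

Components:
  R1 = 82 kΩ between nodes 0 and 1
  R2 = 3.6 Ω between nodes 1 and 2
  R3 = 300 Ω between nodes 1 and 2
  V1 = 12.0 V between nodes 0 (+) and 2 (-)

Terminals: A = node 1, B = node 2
Find the Thévenin equivalent first; then I_n = V_th/R_th and R_n = R_th.
Step 1 — V_th is the open-circuit voltage V_A - V_B (nothing connected across the terminals).
Nodal analysis, taking node 2 as the 0 V reference.
Source V1 fixes V_0 = 12 V.
KCL at each unknown node (sum of currents leaving = 0; resistances in Ω):
  Node 1: (V_1 - 12)/82000 + (V_1 - 0)/3.6 + (V_1 - 0)/300 = 0
Collecting terms: 0.2811 × V_1 = 0.0001463  =>  V_1 = 0.0005206 V
V_th = V_1 - V_2 = 0.0005206 - 0 = 0.0005206 V
Step 2 — R_th: zero the source — replace V1 by a short circuit (node 2 merges into node 0) — and find the resistance seen between A (node 1) and B (node 0).
Reduce the network between node 1 (A) and node 0 (B) by series/parallel combination:
  Rp1 = R1 ‖ R2 ‖ R3 (parallel, all between nodes 0 and 1) = 1/(1/82000 + 1/3.6 + 1/300) = 3.557 Ω
R_th = 3.557 Ω
I_n = V_th/R_th = 0.0005206/3.557 = 0.0001463 A, and R_n = R_th = 3.557 Ω

Final answer: I_n = 0.0001463 A, R_n = 3.557 Ω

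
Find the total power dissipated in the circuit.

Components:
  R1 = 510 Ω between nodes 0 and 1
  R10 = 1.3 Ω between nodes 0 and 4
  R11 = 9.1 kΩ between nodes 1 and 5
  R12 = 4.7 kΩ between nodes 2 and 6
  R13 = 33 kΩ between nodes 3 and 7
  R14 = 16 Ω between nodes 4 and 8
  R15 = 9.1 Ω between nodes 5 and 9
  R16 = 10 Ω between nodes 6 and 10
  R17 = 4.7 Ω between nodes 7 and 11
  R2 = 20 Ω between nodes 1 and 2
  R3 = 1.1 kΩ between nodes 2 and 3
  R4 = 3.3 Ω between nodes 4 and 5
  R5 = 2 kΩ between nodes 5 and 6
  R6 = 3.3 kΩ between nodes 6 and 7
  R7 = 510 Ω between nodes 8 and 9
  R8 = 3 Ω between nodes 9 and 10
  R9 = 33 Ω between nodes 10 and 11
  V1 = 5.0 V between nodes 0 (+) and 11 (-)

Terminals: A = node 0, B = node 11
Nodal analysis, taking node 11 as the 0 V reference.
Source V1 fixes V_0 = 5 V.
KCL at each unknown node (sum of currents leaving = 0; resistances in Ω):
  Node 1: (V_1 - 5)/510 + (V_1 - V_2)/20 + (V_1 - V_5)/9100 = 0
  Node 2: (V_2 - V_1)/20 + (V_2 - V_3)/1100 + (V_2 - V_6)/4700 = 0
  Node 3: (V_3 - V_2)/1100 + (V_3 - V_7)/33000 = 0
  Node 4: (V_4 - V_5)/3.3 + (V_4 - 5)/1.3 + (V_4 - V_8)/16 = 0
  Node 5: (V_5 - V_4)/3.3 + (V_5 - V_6)/2000 + (V_5 - V_1)/9100 + (V_5 - V_9)/9.1 = 0
  Node 6: (V_6 - V_5)/2000 + (V_6 - V_7)/3300 + (V_6 - V_2)/4700 + (V_6 - V_10)/10 = 0
  Node 7: (V_7 - V_6)/3300 + (V_7 - V_3)/33000 + (V_7 - 0)/4.7 = 0
  Node 8: (V_8 - V_9)/510 + (V_8 - V_4)/16 = 0
  Node 9: (V_9 - V_8)/510 + (V_9 - V_10)/3 + (V_9 - V_5)/9.1 = 0
  Node 10: (V_10 - V_9)/3 + (V_10 - 0)/33 + (V_10 - V_6)/10 = 0
Collecting terms (coefficients in siemens):
  0.05207·V_1 - 0.05·V_2 - 0.0001099·V_5 = 0.009804
  0.05112·V_2 - 0.05·V_1 - 0.0009091·V_3 - 0.0002128·V_6 = 0
  0.0009394·V_3 - 0.0009091·V_2 - 0.0000303·V_7 = 0
  1.135·V_4 - 0.303·V_5 - 0.0625·V_8 = 3.846
  0.4135·V_5 - 0.0001099·V_1 - 0.303·V_4 - 0.0005·V_6 - 0.1099·V_9 = 0
  0.101·V_6 - 0.0002128·V_2 - 0.0005·V_5 - 0.000303·V_7 - 0.1·V_10 = 0
  0.2131·V_7 - 0.0000303·V_3 - 0.000303·V_6 = 0
  0.06446·V_8 - 0.0625·V_4 - 0.001961·V_9 = 0
  0.4452·V_9 - 0.1099·V_5 - 0.001961·V_8 - 0.3333·V_10 = 0
  0.4636·V_10 - 0.1·V_6 - 0.3333·V_9 = 0
Solving these 10 simultaneous equations (Gaussian elimination) gives:
  V_1 = 4.763 V, V_2 = 4.754 V, V_3 = 4.601 V, V_4 = 4.868 V
  V_5 = 4.54 V, V_6 = 3.335 V, V_7 = 0.005397 V, V_8 = 4.83 V
  V_9 = 3.64 V, V_10 = 3.336 V
Power in each resistor, P = (ΔV)²/R:
  P_R1 = (5 - 4.763)²/510 = 0.0001106 W
  P_R2 = (4.763 - 4.754)²/20 = 0.000003891 W
  P_R3 = (4.754 - 4.601)²/1100 = 0.00002133 W
  P_R4 = (4.868 - 4.54)²/3.3 = 0.03264 W
  P_R5 = (4.54 - 3.335)²/2000 = 0.0007252 W
  P_R6 = (3.335 - 0.005397)²/3300 = 0.00336 W
  P_R7 = (4.83 - 3.64)²/510 = 0.002779 W
  P_R8 = (3.64 - 3.336)²/3 = 0.03073 W
  P_R9 = (3.336 - 0)²/33 = 0.3373 W
  P_R10 = (5 - 4.868)²/1.3 = 0.01347 W
  P_R11 = (4.763 - 4.54)²/9100 = 0.000005467 W
  P_R12 = (4.754 - 3.335)²/4700 = 0.0004282 W
  P_R13 = (4.601 - 0.005397)²/33000 = 0.0006399 W
  P_R14 = (4.868 - 4.83)²/16 = 0.00008719 W
  P_R15 = (4.54 - 3.64)²/9.1 = 0.08895 W
  P_R16 = (3.335 - 3.336)²/10 = 0.0000001103 W
  P_R17 = (0.005397 - 0)²/4.7 = 0.000006197 W
P_total = P_R1 + P_R2 + P_R3 + P_R4 + P_R5 + P_R6 + P_R7 + P_R8 + P_R9 + P_R10 + P_R11 + P_R12 + P_R13 + P_R14 + P_R15 + P_R16 + P_R17 = 0.5112 W

Final answer: 0.5112 W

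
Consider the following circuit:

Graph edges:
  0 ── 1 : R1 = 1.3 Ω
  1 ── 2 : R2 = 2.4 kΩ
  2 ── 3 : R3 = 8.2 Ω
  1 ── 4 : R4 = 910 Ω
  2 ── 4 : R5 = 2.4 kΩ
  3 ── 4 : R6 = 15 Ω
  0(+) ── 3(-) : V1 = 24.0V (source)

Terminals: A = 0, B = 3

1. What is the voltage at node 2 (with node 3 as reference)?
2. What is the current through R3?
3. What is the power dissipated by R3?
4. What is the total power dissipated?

Nodal analysis, taking node 3 as the 0 V reference.
Source V1 fixes V_0 = 24 V.
KCL at each unknown node (sum of currents leaving = 0; resistances in Ω):
  Node 1: (V_1 - 24)/1.3 + (V_1 - V_2)/2400 + (V_1 - V_4)/910 = 0
  Node 2: (V_2 - V_1)/2400 + (V_2 - 0)/8.2 + (V_2 - V_4)/2400 = 0
  Node 4: (V_4 - V_1)/910 + (V_4 - V_2)/2400 + (V_4 - 0)/15 = 0
Collecting terms (coefficients in siemens):
  0.7707·V_1 - 0.0004167·V_2 - 0.001099·V_4 = 18.46
  0.1228·V_2 - 0.0004167·V_1 - 0.0004167·V_4 = 0
  0.06818·V_4 - 0.001099·V_1 - 0.0004167·V_2 = 0
Solving these 3 simultaneous equations (Gaussian elimination) gives:
  V_1 = 23.95 V, V_2 = 0.0826 V, V_4 = 0.3866 V
Part 1:
  Read off the nodal solution: V_2 = 0.0826 V
Part 2:
  I_R3 = (V_2 - V_3)/R3 = (0.0826 - 0)/8.2 = 0.01007 A
  Magnitude: I_R3 = 0.01007 A
Part 3:
  I_R3 = (V_2 - V_3)/R3 = (0.0826 - 0)/8.2 = 0.01007 A
  P_R3 = I_R3² × R3 = (0.01007)² × 8.2 = 0.000832 W
Part 4:
  Power in each resistor, P = (ΔV)²/R:
    P_R1 = (24 - 23.95)²/1.3 = 0.00167 W
    P_R2 = (23.95 - 0.0826)²/2400 = 0.2374 W
    P_R3 = (0.0826 - 0)²/8.2 = 0.000832 W
    P_R4 = (23.95 - 0.3866)²/910 = 0.6103 W
    P_R5 = (0.0826 - 0.3866)²/2400 = 0.0000385 W
    P_R6 = (0 - 0.3866)²/15 = 0.009962 W
  P_total = P_R1 + P_R2 + P_R3 + P_R4 + P_R5 + P_R6 = 0.8603 W

Final answers:
1. V_2 = 0.0826 V
2. I_R3 = 0.01007 A
3. P_R3 = 0.000832 W
4. P_total = 0.8603 W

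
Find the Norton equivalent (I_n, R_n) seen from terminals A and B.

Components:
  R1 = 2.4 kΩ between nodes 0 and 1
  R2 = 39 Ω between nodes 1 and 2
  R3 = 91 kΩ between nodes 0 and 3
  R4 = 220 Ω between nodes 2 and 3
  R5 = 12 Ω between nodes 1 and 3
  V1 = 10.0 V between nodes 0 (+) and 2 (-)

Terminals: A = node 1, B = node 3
Find the Thévenin equivalent first; then I_n = V_th/R_th and R_n = R_th.
Step 1 — V_th is the open-circuit voltage V_A - V_B (nothing connected across the terminals).
Nodal analysis, taking node 2 as the 0 V reference.
Source V1 fixes V_0 = 10 V.
KCL at each unknown node (sum of currents leaving = 0; resistances in Ω):
  Node 1: (V_1 - 10)/2400 + (V_1 - 0)/39 + (V_1 - V_3)/12 = 0
  Node 3: (V_3 - 10)/91000 + (V_3 - 0)/220 + (V_3 - V_1)/12 = 0
Collecting terms (coefficients in siemens):
  0.1094·V_1 - 0.08333·V_3 = 0.004167
  0.08789·V_3 - 0.08333·V_1 = 0.0001099
Determinant D = (0.1094)(0.08789) - (-0.08333)(-0.08333) = 0.00267
V_1 = [(0.004167)(0.08789) - (-0.08333)(0.0001099)]/D = 0.1406 V
V_3 = [(0.1094)(0.0001099) - (0.004167)(-0.08333)]/D = 0.1346 V
V_th = V_1 - V_3 = 0.1406 - 0.1346 = 0.006038 V
Step 2 — R_th: zero the source — replace V1 by a short circuit (node 2 merges into node 0) — and find the resistance seen between A (node 1) and B (node 3).
Reduce the network between node 1 (A) and node 3 (B) by series/parallel combination:
  Rp1 = R1 ‖ R2 (parallel, both between nodes 0 and 1) = 1/(1/2400 + 1/39) = 38.38 Ω
  Rp2 = R3 ‖ R4 (parallel, both between nodes 0 and 3) = 1/(1/91000 + 1/220) = 219.5 Ω
  Rs1 = Rp1 + Rp2 (series, joined only at node 0) = 38.38 + 219.5 = 257.8 Ω
  Rp3 = R5 ‖ Rs1 (parallel, both between nodes 1 and 3) = 1/(1/12 + 1/257.8) = 11.47 Ω
R_th = 11.47 Ω
I_n = V_th/R_th = 0.006038/11.47 = 0.0005266 A, and R_n = R_th = 11.47 Ω

Final answer: I_n = 0.0005266 A, R_n = 11.47 Ω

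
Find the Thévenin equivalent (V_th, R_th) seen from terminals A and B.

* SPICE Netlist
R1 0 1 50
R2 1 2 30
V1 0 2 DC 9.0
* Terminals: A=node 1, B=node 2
Step 1 — V_th is the open-circuit voltage V_A - V_B (nothing connected across the terminals).
Nodal analysis, taking node 2 as the 0 V reference.
Source V1 fixes V_0 = 9 V.
KCL at each unknown node (sum of currents leaving = 0; resistances in Ω):
  Node 1: (V_1 - 9)/50 + (V_1 - 0)/30 = 0
Collecting terms: 0.05333 × V_1 = 0.18  =>  V_1 = 3.375 V
V_th = V_1 - V_2 = 3.375 - 0 = 3.375 V
Step 2 — R_th: zero the source — replace V1 by a short circuit (node 2 merges into node 0) — and find the resistance seen between A (node 1) and B (node 0).
Reduce the network between node 1 (A) and node 0 (B) by series/parallel combination:
  Rp1 = R1 ‖ R2 (parallel, both between nodes 0 and 1) = 1/(1/50 + 1/30) = 18.75 Ω
R_th = 18.75 Ω

Final answer: V_th = 3.375 V, R_th = 18.75 Ω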